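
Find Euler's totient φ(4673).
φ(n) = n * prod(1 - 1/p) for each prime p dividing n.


4673 = 4673
Prime factors: 4673
φ(4673) = 4673 × (1-1/4673)
= 4673 × 4672/4673 = 4672

φ(4673) = 4672


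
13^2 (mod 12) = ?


13^1 mod 12 = 1
13^2 mod 12 = 1


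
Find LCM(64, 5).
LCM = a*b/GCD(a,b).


GCD(64, 5) = 1
LCM = 64*5/1 = 320/1 = 320

LCM = 320


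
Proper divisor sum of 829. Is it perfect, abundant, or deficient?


Proper divisors: 1
Sum = 1 = 1
1 < 829 → deficient

s(829) = 1 (deficient)


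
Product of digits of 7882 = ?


7 × 8 × 8 × 2 = 896


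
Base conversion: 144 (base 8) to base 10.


144 (base 8) = 100 (decimal)
100 (decimal) = 100 (base 10)


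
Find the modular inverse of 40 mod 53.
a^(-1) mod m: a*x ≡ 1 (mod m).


Use the extended Euclidean algorithm on (53, 40); each row r = 53*s + 40*t:
r=53, s=1, t=0
r=40, s=0, t=1
q=1: r=13, s=1, t=-1   [53*(1) + 40*(-1) = 13]
q=3: r=1, s=-3, t=4   [53*(-3) + 40*(4) = 1]
q=13: r=0, s=40, t=-53   [53*(40) + 40*(-53) = 0]
GCD = 1 with t = 4, so 40*(4) ≡ 1 (mod 53)
Inverse = 4 mod 53 = 4
Check: 40 * 4 = 160 ≡ 1 (mod 53)

40^(-1) ≡ 4 (mod 53)


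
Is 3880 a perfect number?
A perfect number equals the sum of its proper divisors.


Proper divisors of 3880: 1, 2, 4, 5, 8, 10, 20, 40, 97, 194, 388, 485, 776, 970, 1940
Sum = 1 + 2 + 4 + 5 + 8 + 10 + 20 + 40 + 97 + 194 + 388 + 485 + 776 + 970 + 1940 = 4940

No, 3880 is not perfect (4940 ≠ 3880)


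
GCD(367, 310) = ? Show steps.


367 = 1 * 310 + 57
310 = 5 * 57 + 25
57 = 2 * 25 + 7
25 = 3 * 7 + 4
7 = 1 * 4 + 3
4 = 1 * 3 + 1
3 = 3 * 1 + 0
GCD = 1


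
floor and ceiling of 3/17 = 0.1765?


3/17 = 0.1765
floor = 0
ceil = 1

floor = 0, ceil = 1


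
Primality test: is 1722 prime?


1722 / 2 = 861 (exact division)
1722 is NOT prime.

No, 1722 is not prime


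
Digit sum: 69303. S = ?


6 + 9 + 3 + 0 + 3 = 21


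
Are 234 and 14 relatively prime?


Euclidean algorithm:
234 = 16 * 14 + 10
14 = 1 * 10 + 4
10 = 2 * 4 + 2
4 = 2 * 2 + 0
GCD(234, 14) = 2

No, not coprime (GCD = 2)


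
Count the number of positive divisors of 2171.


2171 = 13^1 × 167^1
d(2171) = (1+1) × (1+1) = 4

4 divisors


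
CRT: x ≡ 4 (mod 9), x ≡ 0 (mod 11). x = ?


M = 9*11 = 99
M1 = M/9 = 11, M2 = M/11 = 9
M1^(-1) mod 9 = 5, M2^(-1) mod 11 = 5
x = 4*11*5 + 0*9*5 = 220
220 mod 99 = 22
Check: 22 mod 9 = 4 ✓, 22 mod 11 = 0 ✓

x ≡ 22 (mod 99)


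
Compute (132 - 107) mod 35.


132 - 107 = 25
25 mod 35 = 25


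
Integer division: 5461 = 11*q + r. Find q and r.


5461 = 11 * 496 + 5
Check: 5456 + 5 = 5461

q = 496, r = 5


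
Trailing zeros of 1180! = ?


floor(1180/5) = 236
floor(1180/25) = 47
floor(1180/125) = 9
floor(1180/625) = 1
Total = 293

293 trailing zeros


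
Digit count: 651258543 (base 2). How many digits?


651258543 in base 2 = 100110110100010110101010101111
Number of digits = 30

30 digits (base 2)


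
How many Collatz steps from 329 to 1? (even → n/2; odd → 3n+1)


329 → 988 → 494 → 247 → 742 → 371 → 1114 → 557 → 1672 → 836 → 418 → 209 → 628 → 314 → 157 → 472 → 236 → 118 → 59 → 178 → 89 → 268 → 134 → 67 → 202 → 101 → 304 → 152 → 76 → 38 → 19 → 58 → 29 → 88 → 44 → 22 → 11 → 34 → 17 → 52 → 26 → 13 → 40 → 20 → 10 → 5 → 16 → 8 → 4 → 2 → 1
Total steps = 50

50 steps


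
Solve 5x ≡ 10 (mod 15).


GCD(5, 15) = 5 divides 10
Divide: 1x ≡ 2 (mod 3)
x ≡ 2 (mod 3)


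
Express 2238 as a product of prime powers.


2238 / 2 = 1119
1119 / 3 = 373
373 / 373 = 1
2238 = 2 × 3 × 373


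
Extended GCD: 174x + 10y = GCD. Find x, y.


Tabular extended Euclidean (each row: r = 174*s + 10*t):
r=174, s=1, t=0
r=10, s=0, t=1
q=17: r=4, s=1, t=-17   [174*(1) + 10*(-17) = 4]
q=2: r=2, s=-2, t=35   [174*(-2) + 10*(35) = 2]
q=2: r=0, s=5, t=-87   [174*(5) + 10*(-87) = 0]
GCD = 2; from the row with r=2: x=-2, y=35
Check: 174*(-2) + 10*(35) = -348 + 350 = 2

GCD = 2, x = -2, y = 35


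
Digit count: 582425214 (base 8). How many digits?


582425214 in base 8 = 4255615176
Number of digits = 10

10 digits (base 8)


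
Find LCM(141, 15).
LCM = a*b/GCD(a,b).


GCD(141, 15) = 3
LCM = 141*15/3 = 2115/3 = 705

LCM = 705


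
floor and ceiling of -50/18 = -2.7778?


-50/18 = -2.7778
floor = -3
ceil = -2

floor = -3, ceil = -2


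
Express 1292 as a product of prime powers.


1292 / 2 = 646
646 / 2 = 323
323 / 17 = 19
19 / 19 = 1
1292 = 2^2 × 17 × 19


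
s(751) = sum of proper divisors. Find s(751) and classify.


Proper divisors: 1
Sum = 1 = 1
1 < 751 → deficient

s(751) = 1 (deficient)


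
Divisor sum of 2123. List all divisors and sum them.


Divisors of 2123: 1, 11, 193, 2123
Sum = 1 + 11 + 193 + 2123 = 2328

σ(2123) = 2328


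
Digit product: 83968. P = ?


8 × 3 × 9 × 6 × 8 = 10368


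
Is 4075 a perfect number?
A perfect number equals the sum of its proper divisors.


Proper divisors of 4075: 1, 5, 25, 163, 815
Sum = 1 + 5 + 25 + 163 + 815 = 1009

No, 4075 is not perfect (1009 ≠ 4075)


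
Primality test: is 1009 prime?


Check divisors up to sqrt(1009) = 31.7648
No divisors found.
1009 is prime.

Yes, 1009 is prime


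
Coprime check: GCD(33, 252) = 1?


Euclidean algorithm:
252 = 7 * 33 + 21
33 = 1 * 21 + 12
21 = 1 * 12 + 9
12 = 1 * 9 + 3
9 = 3 * 3 + 0
GCD(33, 252) = 3

No, not coprime (GCD = 3)


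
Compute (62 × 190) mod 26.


62 × 190 = 11780
11780 mod 26 = 2


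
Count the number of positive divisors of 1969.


1969 = 11^1 × 179^1
d(1969) = (1+1) × (1+1) = 4

4 divisors


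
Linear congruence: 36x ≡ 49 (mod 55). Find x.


GCD(36, 55) = 1, unique solution
a^(-1) mod 55 = 26
x = 26 * 49 mod 55 = 9

x ≡ 9 (mod 55)


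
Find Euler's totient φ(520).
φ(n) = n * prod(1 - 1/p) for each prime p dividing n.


520 = 2^3 × 5 × 13
Prime factors: 2, 5, 13
φ(520) = 520 × (1-1/2) × (1-1/5) × (1-1/13)
= 520 × 1/2 × 4/5 × 12/13 = 192

φ(520) = 192


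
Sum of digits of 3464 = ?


3 + 4 + 6 + 4 = 17


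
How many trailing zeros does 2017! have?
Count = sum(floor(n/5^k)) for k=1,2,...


floor(2017/5) = 403
floor(2017/25) = 80
floor(2017/125) = 16
floor(2017/625) = 3
Total = 502

502 trailing zeros


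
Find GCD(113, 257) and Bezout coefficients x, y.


Tabular extended Euclidean (each row: r = 113*s + 257*t):
r=113, s=1, t=0
r=257, s=0, t=1
q=0: r=113, s=1, t=0   [113*(1) + 257*(0) = 113]
q=2: r=31, s=-2, t=1   [113*(-2) + 257*(1) = 31]
q=3: r=20, s=7, t=-3   [113*(7) + 257*(-3) = 20]
q=1: r=11, s=-9, t=4   [113*(-9) + 257*(4) = 11]
q=1: r=9, s=16, t=-7   [113*(16) + 257*(-7) = 9]
q=1: r=2, s=-25, t=11   [113*(-25) + 257*(11) = 2]
q=4: r=1, s=116, t=-51   [113*(116) + 257*(-51) = 1]
q=2: r=0, s=-257, t=113   [113*(-257) + 257*(113) = 0]
GCD = 1; from the row with r=1: x=116, y=-51
Check: 113*(116) + 257*(-51) = 13108 - 13107 = 1

GCD = 1, x = 116, y = -51


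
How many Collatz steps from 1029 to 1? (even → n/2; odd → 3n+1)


1029 → 3088 → 1544 → 772 → 386 → 193 → 580 → 290 → 145 → 436 → 218 → 109 → 328 → 164 → 82 → 41 → 124 → 62 → 31 → 94 → 47 → 142 → 71 → 214 → 107 → 322 → 161 → 484 → 242 → 121 → 364 → 182 → 91 → 274 → 137 → 412 → 206 → 103 → 310 → 155 → 466 → 233 → 700 → 350 → 175 → 526 → 263 → 790 → 395 → 1186 → 593 → 1780 → 890 → 445 → 1336 → 668 → 334 → 167 → 502 → 251 → 754 → 377 → 1132 → 566 → 283 → 850 → 425 → 1276 → 638 → 319 → 958 → 479 → 1438 → 719 → 2158 → 1079 → 3238 → 1619 → 4858 → 2429 → 7288 → 3644 → 1822 → 911 → 2734 → 1367 → 4102 → 2051 → 6154 → 3077 → 9232 → 4616 → 2308 → 1154 → 577 → 1732 → 866 → 433 → 1300 → 650 → 325 → 976 → 488 → 244 → 122 → 61 → 184 → 92 → 46 → 23 → 70 → 35 → 106 → 53 → 160 → 80 → 40 → 20 → 10 → 5 → 16 → 8 → 4 → 2 → 1
Total steps = 124

124 steps


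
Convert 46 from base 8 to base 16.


46 (base 8) = 38 (decimal)
38 (decimal) = 26 (base 16)


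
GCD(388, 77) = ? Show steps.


388 = 5 * 77 + 3
77 = 25 * 3 + 2
3 = 1 * 2 + 1
2 = 2 * 1 + 0
GCD = 1


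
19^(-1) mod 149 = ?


Use the extended Euclidean algorithm on (149, 19); each row r = 149*s + 19*t:
r=149, s=1, t=0
r=19, s=0, t=1
q=7: r=16, s=1, t=-7   [149*(1) + 19*(-7) = 16]
q=1: r=3, s=-1, t=8   [149*(-1) + 19*(8) = 3]
q=5: r=1, s=6, t=-47   [149*(6) + 19*(-47) = 1]
q=3: r=0, s=-19, t=149   [149*(-19) + 19*(149) = 0]
GCD = 1 with t = -47, so 19*(-47) ≡ 1 (mod 149)
Inverse = -47 mod 149 = 102
Check: 19 * 102 = 1938 ≡ 1 (mod 149)

19^(-1) ≡ 102 (mod 149)


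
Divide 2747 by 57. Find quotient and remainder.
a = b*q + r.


2747 = 57 * 48 + 11
Check: 2736 + 11 = 2747

q = 48, r = 11


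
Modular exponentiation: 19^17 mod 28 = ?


19^1 mod 28 = 19
19^2 mod 28 = 25
19^3 mod 28 = 27
19^4 mod 28 = 9
19^5 mod 28 = 3
19^6 mod 28 = 1
19^7 mod 28 = 19
19^8 mod 28 = 25
19^9 mod 28 = 27
19^10 mod 28 = 9
19^11 mod 28 = 3
19^12 mod 28 = 1
19^13 mod 28 = 19
19^14 mod 28 = 25
19^15 mod 28 = 27
19^16 mod 28 = 9
19^17 mod 28 = 3


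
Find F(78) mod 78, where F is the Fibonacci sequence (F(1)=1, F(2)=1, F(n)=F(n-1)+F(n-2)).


F(k) mod 78 for k=1..78:
1, 1, 2, 3, 5, 8, 13, 21, 34, 55, 11, 66, 77, 65, 64, 51, 37, 10, 47, 57, 26, 5, 31, 36, 67, 25, 14, 39, 53, 14, 67, 3, 70, 73, 65, 60, 47, 29, 76, 27, 25, 52, 77, 51, 50, 23, 73, 18, 13, 31, 44, 75, 41, 38, 1, 39, 40, 1, 41, 42, 5, 47, 52, 21, 73, 16, 11, 27, 38, 65, 25, 12, 37, 49, 8, 57, 65, 44
F(78) mod 78 = 44


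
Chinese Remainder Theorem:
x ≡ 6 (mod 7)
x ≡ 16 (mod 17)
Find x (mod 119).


M = 7*17 = 119
M1 = M/7 = 17, M2 = M/17 = 7
M1^(-1) mod 7 = 5, M2^(-1) mod 17 = 5
x = 6*17*5 + 16*7*5 = 1070
1070 mod 119 = 118
Check: 118 mod 7 = 6 ✓, 118 mod 17 = 16 ✓

x ≡ 118 (mod 119)


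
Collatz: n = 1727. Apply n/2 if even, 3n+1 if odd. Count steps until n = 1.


1727 → 5182 → 2591 → 7774 → 3887 → 11662 → 5831 → 17494 → 8747 → 26242 → 13121 → 39364 → 19682 → 9841 → 29524 → 14762 → 7381 → 22144 → 11072 → 5536 → 2768 → 1384 → 692 → 346 → 173 → 520 → 260 → 130 → 65 → 196 → 98 → 49 → 148 → 74 → 37 → 112 → 56 → 28 → 14 → 7 → 22 → 11 → 34 → 17 → 52 → 26 → 13 → 40 → 20 → 10 → 5 → 16 → 8 → 4 → 2 → 1
Total steps = 55

55 steps


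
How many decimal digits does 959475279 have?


959475279 has 9 digits in base 10
floor(log10(959475279)) + 1 = floor(8.9820) + 1 = 9

9 digits (base 10)


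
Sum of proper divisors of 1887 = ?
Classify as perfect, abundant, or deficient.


Proper divisors: 1, 3, 17, 37, 51, 111, 629
Sum = 1 + 3 + 17 + 37 + 51 + 111 + 629 = 849
849 < 1887 → deficient

s(1887) = 849 (deficient)


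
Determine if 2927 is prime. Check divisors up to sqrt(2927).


Check divisors up to sqrt(2927) = 54.1018
No divisors found.
2927 is prime.

Yes, 2927 is prime


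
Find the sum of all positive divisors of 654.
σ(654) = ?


Divisors of 654: 1, 2, 3, 6, 109, 218, 327, 654
Sum = 1 + 2 + 3 + 6 + 109 + 218 + 327 + 654 = 1320

σ(654) = 1320


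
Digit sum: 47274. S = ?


4 + 7 + 2 + 7 + 4 = 24


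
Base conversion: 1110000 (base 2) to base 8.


1110000 (base 2) = 112 (decimal)
112 (decimal) = 160 (base 8)


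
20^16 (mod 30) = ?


20^1 mod 30 = 20
20^2 mod 30 = 10
20^3 mod 30 = 20
20^4 mod 30 = 10
20^5 mod 30 = 20
20^6 mod 30 = 10
20^7 mod 30 = 20
20^8 mod 30 = 10
20^9 mod 30 = 20
20^10 mod 30 = 10
20^11 mod 30 = 20
20^12 mod 30 = 10
20^13 mod 30 = 20
20^14 mod 30 = 10
20^15 mod 30 = 20
20^16 mod 30 = 10


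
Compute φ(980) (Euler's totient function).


980 = 2^2 × 5 × 7^2
Prime factors: 2, 5, 7
φ(980) = 980 × (1-1/2) × (1-1/5) × (1-1/7)
= 980 × 1/2 × 4/5 × 6/7 = 336

φ(980) = 336


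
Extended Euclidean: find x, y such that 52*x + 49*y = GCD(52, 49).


Tabular extended Euclidean (each row: r = 52*s + 49*t):
r=52, s=1, t=0
r=49, s=0, t=1
q=1: r=3, s=1, t=-1   [52*(1) + 49*(-1) = 3]
q=16: r=1, s=-16, t=17   [52*(-16) + 49*(17) = 1]
q=3: r=0, s=49, t=-52   [52*(49) + 49*(-52) = 0]
GCD = 1; from the row with r=1: x=-16, y=17
Check: 52*(-16) + 49*(17) = -832 + 833 = 1

GCD = 1, x = -16, y = 17


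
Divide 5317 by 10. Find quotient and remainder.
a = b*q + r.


5317 = 10 * 531 + 7
Check: 5310 + 7 = 5317

q = 531, r = 7


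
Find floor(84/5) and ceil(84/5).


84/5 = 16.8000
floor = 16
ceil = 17

floor = 16, ceil = 17


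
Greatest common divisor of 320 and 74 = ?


320 = 4 * 74 + 24
74 = 3 * 24 + 2
24 = 12 * 2 + 0
GCD = 2


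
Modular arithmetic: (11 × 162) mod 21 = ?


11 × 162 = 1782
1782 mod 21 = 18


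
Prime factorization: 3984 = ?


3984 / 2 = 1992
1992 / 2 = 996
996 / 2 = 498
498 / 2 = 249
249 / 3 = 83
83 / 83 = 1
3984 = 2^4 × 3 × 83


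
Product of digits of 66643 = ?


6 × 6 × 6 × 4 × 3 = 2592


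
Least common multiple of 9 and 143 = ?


GCD(9, 143) = 1
LCM = 9*143/1 = 1287/1 = 1287

LCM = 1287


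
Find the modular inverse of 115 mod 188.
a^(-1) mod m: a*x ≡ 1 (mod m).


Use the extended Euclidean algorithm on (188, 115); each row r = 188*s + 115*t:
r=188, s=1, t=0
r=115, s=0, t=1
q=1: r=73, s=1, t=-1   [188*(1) + 115*(-1) = 73]
q=1: r=42, s=-1, t=2   [188*(-1) + 115*(2) = 42]
q=1: r=31, s=2, t=-3   [188*(2) + 115*(-3) = 31]
q=1: r=11, s=-3, t=5   [188*(-3) + 115*(5) = 11]
q=2: r=9, s=8, t=-13   [188*(8) + 115*(-13) = 9]
q=1: r=2, s=-11, t=18   [188*(-11) + 115*(18) = 2]
q=4: r=1, s=52, t=-85   [188*(52) + 115*(-85) = 1]
q=2: r=0, s=-115, t=188   [188*(-115) + 115*(188) = 0]
GCD = 1 with t = -85, so 115*(-85) ≡ 1 (mod 188)
Inverse = -85 mod 188 = 103
Check: 115 * 103 = 11845 ≡ 1 (mod 188)

115^(-1) ≡ 103 (mod 188)


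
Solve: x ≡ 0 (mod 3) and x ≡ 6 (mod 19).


M = 3*19 = 57
M1 = M/3 = 19, M2 = M/19 = 3
M1^(-1) mod 3 = 1, M2^(-1) mod 19 = 13
x = 0*19*1 + 6*3*13 = 234
234 mod 57 = 6
Check: 6 mod 3 = 0 ✓, 6 mod 19 = 6 ✓

x ≡ 6 (mod 57)


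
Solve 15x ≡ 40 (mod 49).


GCD(15, 49) = 1, unique solution
a^(-1) mod 49 = 36
x = 36 * 40 mod 49 = 19

x ≡ 19 (mod 49)


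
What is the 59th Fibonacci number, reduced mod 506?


F(k) mod 506 for k=1..59:
1, 1, 2, 3, 5, 8, 13, 21, 34, 55, 89, 144, 233, 377, 104, 481, 79, 54, 133, 187, 320, 1, 321, 322, 137, 459, 90, 43, 133, 176, 309, 485, 288, 267, 49, 316, 365, 175, 34, 209, 243, 452, 189, 135, 324, 459, 277, 230, 1, 231, 232, 463, 189, 146, 335, 481, 310, 285, 89
F(59) mod 506 = 89


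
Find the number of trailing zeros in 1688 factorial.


floor(1688/5) = 337
floor(1688/25) = 67
floor(1688/125) = 13
floor(1688/625) = 2
Total = 419

419 trailing zeros


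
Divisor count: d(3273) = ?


3273 = 3^1 × 1091^1
d(3273) = (1+1) × (1+1) = 4

4 divisors


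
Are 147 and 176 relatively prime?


Euclidean algorithm:
176 = 1 * 147 + 29
147 = 5 * 29 + 2
29 = 14 * 2 + 1
2 = 2 * 1 + 0
GCD(147, 176) = 1

Yes, coprime (GCD = 1)


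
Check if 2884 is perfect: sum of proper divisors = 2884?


Proper divisors of 2884: 1, 2, 4, 7, 14, 28, 103, 206, 412, 721, 1442
Sum = 1 + 2 + 4 + 7 + 14 + 28 + 103 + 206 + 412 + 721 + 1442 = 2940

No, 2884 is not perfect (2940 ≠ 2884)


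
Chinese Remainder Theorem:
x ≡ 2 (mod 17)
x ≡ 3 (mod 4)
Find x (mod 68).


M = 17*4 = 68
M1 = M/17 = 4, M2 = M/4 = 17
M1^(-1) mod 17 = 13, M2^(-1) mod 4 = 1
x = 2*4*13 + 3*17*1 = 155
155 mod 68 = 19
Check: 19 mod 17 = 2 ✓, 19 mod 4 = 3 ✓

x ≡ 19 (mod 68)


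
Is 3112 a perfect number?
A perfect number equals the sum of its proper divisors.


Proper divisors of 3112: 1, 2, 4, 8, 389, 778, 1556
Sum = 1 + 2 + 4 + 8 + 389 + 778 + 1556 = 2738

No, 3112 is not perfect (2738 ≠ 3112)


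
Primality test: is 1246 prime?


1246 / 2 = 623 (exact division)
1246 is NOT prime.

No, 1246 is not prime


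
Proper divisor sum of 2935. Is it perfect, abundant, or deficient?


Proper divisors: 1, 5, 587
Sum = 1 + 5 + 587 = 593
593 < 2935 → deficient

s(2935) = 593 (deficient)


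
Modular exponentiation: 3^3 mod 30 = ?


3^1 mod 30 = 3
3^2 mod 30 = 9
3^3 mod 30 = 27


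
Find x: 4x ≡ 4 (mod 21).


GCD(4, 21) = 1, unique solution
a^(-1) mod 21 = 16
x = 16 * 4 mod 21 = 1

x ≡ 1 (mod 21)


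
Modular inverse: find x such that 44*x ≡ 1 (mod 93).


Use the extended Euclidean algorithm on (93, 44); each row r = 93*s + 44*t:
r=93, s=1, t=0
r=44, s=0, t=1
q=2: r=5, s=1, t=-2   [93*(1) + 44*(-2) = 5]
q=8: r=4, s=-8, t=17   [93*(-8) + 44*(17) = 4]
q=1: r=1, s=9, t=-19   [93*(9) + 44*(-19) = 1]
q=4: r=0, s=-44, t=93   [93*(-44) + 44*(93) = 0]
GCD = 1 with t = -19, so 44*(-19) ≡ 1 (mod 93)
Inverse = -19 mod 93 = 74
Check: 44 * 74 = 3256 ≡ 1 (mod 93)

44^(-1) ≡ 74 (mod 93)


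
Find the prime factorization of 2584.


2584 / 2 = 1292
1292 / 2 = 646
646 / 2 = 323
323 / 17 = 19
19 / 19 = 1
2584 = 2^3 × 17 × 19


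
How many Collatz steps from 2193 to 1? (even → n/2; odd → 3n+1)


2193 → 6580 → 3290 → 1645 → 4936 → 2468 → 1234 → 617 → 1852 → 926 → 463 → 1390 → 695 → 2086 → 1043 → 3130 → 1565 → 4696 → 2348 → 1174 → 587 → 1762 → 881 → 2644 → 1322 → 661 → 1984 → 992 → 496 → 248 → 124 → 62 → 31 → 94 → 47 → 142 → 71 → 214 → 107 → 322 → 161 → 484 → 242 → 121 → 364 → 182 → 91 → 274 → 137 → 412 → 206 → 103 → 310 → 155 → 466 → 233 → 700 → 350 → 175 → 526 → 263 → 790 → 395 → 1186 → 593 → 1780 → 890 → 445 → 1336 → 668 → 334 → 167 → 502 → 251 → 754 → 377 → 1132 → 566 → 283 → 850 → 425 → 1276 → 638 → 319 → 958 → 479 → 1438 → 719 → 2158 → 1079 → 3238 → 1619 → 4858 → 2429 → 7288 → 3644 → 1822 → 911 → 2734 → 1367 → 4102 → 2051 → 6154 → 3077 → 9232 → 4616 → 2308 → 1154 → 577 → 1732 → 866 → 433 → 1300 → 650 → 325 → 976 → 488 → 244 → 122 → 61 → 184 → 92 → 46 → 23 → 70 → 35 → 106 → 53 → 160 → 80 → 40 → 20 → 10 → 5 → 16 → 8 → 4 → 2 → 1
Total steps = 138

138 steps


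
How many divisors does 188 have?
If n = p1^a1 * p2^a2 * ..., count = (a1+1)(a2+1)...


188 = 2^2 × 47^1
d(188) = (2+1) × (1+1) = 6

6 divisors


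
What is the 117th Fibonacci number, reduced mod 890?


F(k) mod 890 for k=1..117:
1, 1, 2, 3, 5, 8, 13, 21, 34, 55, 89, 144, 233, 377, 610, 97, 707, 804, 621, 535, 266, 801, 177, 88, 265, 353, 618, 81, 699, 780, 589, 479, 178, 657, 835, 602, 547, 259, 806, 175, 91, 266, 357, 623, 90, 713, 803, 626, 539, 275, 814, 199, 123, 322, 445, 767, 322, 199, 521, 720, 351, 181, 532, 713, 355, 178, 533, 711, 354, 175, 529, 704, 343, 157, 500, 657, 267, 34, 301, 335, 636, 81, 717, 798, 625, 533, 268, 801, 179, 90, 269, 359, 628, 97, 725, 822, 657, 589, 356, 55, 411, 466, 877, 453, 440, 3, 443, 446, 889, 445, 444, 889, 443, 442, 885, 437, 432
F(117) mod 890 = 432


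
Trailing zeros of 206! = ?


floor(206/5) = 41
floor(206/25) = 8
floor(206/125) = 1
Total = 50

50 trailing zeros


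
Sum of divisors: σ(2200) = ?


Divisors of 2200: 1, 2, 4, 5, 8, 10, 11, 20, 22, 25, 40, 44, 50, 55, 88, 100, 110, 200, 220, 275, 440, 550, 1100, 2200
Sum = 1 + 2 + 4 + 5 + 8 + 10 + 11 + 20 + 22 + 25 + 40 + 44 + 50 + 55 + 88 + 100 + 110 + 200 + 220 + 275 + 440 + 550 + 1100 + 2200 = 5580

σ(2200) = 5580


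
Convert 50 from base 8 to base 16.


50 (base 8) = 40 (decimal)
40 (decimal) = 28 (base 16)


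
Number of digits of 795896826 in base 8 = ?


795896826 in base 8 = 5734065772
Number of digits = 10

10 digits (base 8)


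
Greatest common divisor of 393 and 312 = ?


393 = 1 * 312 + 81
312 = 3 * 81 + 69
81 = 1 * 69 + 12
69 = 5 * 12 + 9
12 = 1 * 9 + 3
9 = 3 * 3 + 0
GCD = 3


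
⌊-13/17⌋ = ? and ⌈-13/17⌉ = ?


-13/17 = -0.7647
floor = -1
ceil = 0

floor = -1, ceil = 0


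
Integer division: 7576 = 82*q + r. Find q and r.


7576 = 82 * 92 + 32
Check: 7544 + 32 = 7576

q = 92, r = 32


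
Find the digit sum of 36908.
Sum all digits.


3 + 6 + 9 + 0 + 8 = 26


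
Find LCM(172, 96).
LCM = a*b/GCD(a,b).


GCD(172, 96) = 4
LCM = 172*96/4 = 16512/4 = 4128

LCM = 4128


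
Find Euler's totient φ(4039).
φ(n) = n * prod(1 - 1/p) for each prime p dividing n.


4039 = 7 × 577
Prime factors: 7, 577
φ(4039) = 4039 × (1-1/7) × (1-1/577)
= 4039 × 6/7 × 576/577 = 3456

φ(4039) = 3456


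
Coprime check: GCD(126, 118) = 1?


Euclidean algorithm:
126 = 1 * 118 + 8
118 = 14 * 8 + 6
8 = 1 * 6 + 2
6 = 3 * 2 + 0
GCD(126, 118) = 2

No, not coprime (GCD = 2)


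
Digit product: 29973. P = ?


2 × 9 × 9 × 7 × 3 = 3402


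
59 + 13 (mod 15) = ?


59 + 13 = 72
72 mod 15 = 12


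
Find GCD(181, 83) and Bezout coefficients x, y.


Tabular extended Euclidean (each row: r = 181*s + 83*t):
r=181, s=1, t=0
r=83, s=0, t=1
q=2: r=15, s=1, t=-2   [181*(1) + 83*(-2) = 15]
q=5: r=8, s=-5, t=11   [181*(-5) + 83*(11) = 8]
q=1: r=7, s=6, t=-13   [181*(6) + 83*(-13) = 7]
q=1: r=1, s=-11, t=24   [181*(-11) + 83*(24) = 1]
q=7: r=0, s=83, t=-181   [181*(83) + 83*(-181) = 0]
GCD = 1; from the row with r=1: x=-11, y=24
Check: 181*(-11) + 83*(24) = -1991 + 1992 = 1

GCD = 1, x = -11, y = 24


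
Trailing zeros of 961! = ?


floor(961/5) = 192
floor(961/25) = 38
floor(961/125) = 7
floor(961/625) = 1
Total = 238

238 trailing zeros


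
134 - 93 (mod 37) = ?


134 - 93 = 41
41 mod 37 = 4


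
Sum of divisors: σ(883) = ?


Divisors of 883: 1, 883
Sum = 1 + 883 = 884

σ(883) = 884


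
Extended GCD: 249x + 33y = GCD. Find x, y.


Tabular extended Euclidean (each row: r = 249*s + 33*t):
r=249, s=1, t=0
r=33, s=0, t=1
q=7: r=18, s=1, t=-7   [249*(1) + 33*(-7) = 18]
q=1: r=15, s=-1, t=8   [249*(-1) + 33*(8) = 15]
q=1: r=3, s=2, t=-15   [249*(2) + 33*(-15) = 3]
q=5: r=0, s=-11, t=83   [249*(-11) + 33*(83) = 0]
GCD = 3; from the row with r=3: x=2, y=-15
Check: 249*(2) + 33*(-15) = 498 - 495 = 3

GCD = 3, x = 2, y = -15


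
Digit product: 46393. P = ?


4 × 6 × 3 × 9 × 3 = 1944


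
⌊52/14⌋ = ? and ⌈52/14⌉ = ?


52/14 = 3.7143
floor = 3
ceil = 4

floor = 3, ceil = 4


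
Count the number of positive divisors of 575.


575 = 5^2 × 23^1
d(575) = (2+1) × (1+1) = 6

6 divisors


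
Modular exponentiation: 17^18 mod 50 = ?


17^1 mod 50 = 17
17^2 mod 50 = 39
17^3 mod 50 = 13
17^4 mod 50 = 21
17^5 mod 50 = 7
17^6 mod 50 = 19
17^7 mod 50 = 23
17^8 mod 50 = 41
17^9 mod 50 = 47
17^10 mod 50 = 49
17^11 mod 50 = 33
17^12 mod 50 = 11
17^13 mod 50 = 37
17^14 mod 50 = 29
17^15 mod 50 = 43
17^16 mod 50 = 31
17^17 mod 50 = 27
17^18 mod 50 = 9


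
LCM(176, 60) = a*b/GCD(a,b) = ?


GCD(176, 60) = 4
LCM = 176*60/4 = 10560/4 = 2640

LCM = 2640


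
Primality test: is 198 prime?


198 / 2 = 99 (exact division)
198 is NOT prime.

No, 198 is not prime


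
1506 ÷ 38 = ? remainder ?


1506 = 38 * 39 + 24
Check: 1482 + 24 = 1506

q = 39, r = 24


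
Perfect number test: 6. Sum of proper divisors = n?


Proper divisors of 6: 1, 2, 3
Sum = 1 + 2 + 3 = 6

Yes, 6 is perfect (6 = 6)


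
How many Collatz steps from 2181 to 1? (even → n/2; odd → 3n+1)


2181 → 6544 → 3272 → 1636 → 818 → 409 → 1228 → 614 → 307 → 922 → 461 → 1384 → 692 → 346 → 173 → 520 → 260 → 130 → 65 → 196 → 98 → 49 → 148 → 74 → 37 → 112 → 56 → 28 → 14 → 7 → 22 → 11 → 34 → 17 → 52 → 26 → 13 → 40 → 20 → 10 → 5 → 16 → 8 → 4 → 2 → 1
Total steps = 45

45 steps


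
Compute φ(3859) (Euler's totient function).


3859 = 17 × 227
Prime factors: 17, 227
φ(3859) = 3859 × (1-1/17) × (1-1/227)
= 3859 × 16/17 × 226/227 = 3616

φ(3859) = 3616


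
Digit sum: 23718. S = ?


2 + 3 + 7 + 1 + 8 = 21


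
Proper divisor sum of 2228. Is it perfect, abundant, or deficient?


Proper divisors: 1, 2, 4, 557, 1114
Sum = 1 + 2 + 4 + 557 + 1114 = 1678
1678 < 2228 → deficient

s(2228) = 1678 (deficient)


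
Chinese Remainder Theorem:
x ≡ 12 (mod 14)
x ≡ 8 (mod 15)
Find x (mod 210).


M = 14*15 = 210
M1 = M/14 = 15, M2 = M/15 = 14
M1^(-1) mod 14 = 1, M2^(-1) mod 15 = 14
x = 12*15*1 + 8*14*14 = 1748
1748 mod 210 = 68
Check: 68 mod 14 = 12 ✓, 68 mod 15 = 8 ✓

x ≡ 68 (mod 210)


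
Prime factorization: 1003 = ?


1003 / 17 = 59
59 / 59 = 1
1003 = 17 × 59


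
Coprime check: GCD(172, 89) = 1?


Euclidean algorithm:
172 = 1 * 89 + 83
89 = 1 * 83 + 6
83 = 13 * 6 + 5
6 = 1 * 5 + 1
5 = 5 * 1 + 0
GCD(172, 89) = 1

Yes, coprime (GCD = 1)


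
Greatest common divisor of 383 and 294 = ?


383 = 1 * 294 + 89
294 = 3 * 89 + 27
89 = 3 * 27 + 8
27 = 3 * 8 + 3
8 = 2 * 3 + 2
3 = 1 * 2 + 1
2 = 2 * 1 + 0
GCD = 1


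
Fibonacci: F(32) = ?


Sequence: 1, 1, 2, 3, 5, 8, 13, 21, 34, 55, 89, 144, 233, 377, 610, 987, 1597, 2584, 4181, 6765, 10946, 17711, 28657, 46368, 75025, 121393, 196418, 317811, 514229, 832040, 1346269, 2178309
F(32) = 2178309


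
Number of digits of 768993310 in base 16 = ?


768993310 in base 16 = 2DD5E81E
Number of digits = 8

8 digits (base 16)


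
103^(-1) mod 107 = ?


Use the extended Euclidean algorithm on (107, 103); each row r = 107*s + 103*t:
r=107, s=1, t=0
r=103, s=0, t=1
q=1: r=4, s=1, t=-1   [107*(1) + 103*(-1) = 4]
q=25: r=3, s=-25, t=26   [107*(-25) + 103*(26) = 3]
q=1: r=1, s=26, t=-27   [107*(26) + 103*(-27) = 1]
q=3: r=0, s=-103, t=107   [107*(-103) + 103*(107) = 0]
GCD = 1 with t = -27, so 103*(-27) ≡ 1 (mod 107)
Inverse = -27 mod 107 = 80
Check: 103 * 80 = 8240 ≡ 1 (mod 107)

103^(-1) ≡ 80 (mod 107)


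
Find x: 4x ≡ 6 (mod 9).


GCD(4, 9) = 1, unique solution
a^(-1) mod 9 = 7
x = 7 * 6 mod 9 = 6

x ≡ 6 (mod 9)


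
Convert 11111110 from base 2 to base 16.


11111110 (base 2) = 254 (decimal)
254 (decimal) = FE (base 16)


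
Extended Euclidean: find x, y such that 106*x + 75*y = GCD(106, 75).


Tabular extended Euclidean (each row: r = 106*s + 75*t):
r=106, s=1, t=0
r=75, s=0, t=1
q=1: r=31, s=1, t=-1   [106*(1) + 75*(-1) = 31]
q=2: r=13, s=-2, t=3   [106*(-2) + 75*(3) = 13]
q=2: r=5, s=5, t=-7   [106*(5) + 75*(-7) = 5]
q=2: r=3, s=-12, t=17   [106*(-12) + 75*(17) = 3]
q=1: r=2, s=17, t=-24   [106*(17) + 75*(-24) = 2]
q=1: r=1, s=-29, t=41   [106*(-29) + 75*(41) = 1]
q=2: r=0, s=75, t=-106   [106*(75) + 75*(-106) = 0]
GCD = 1; from the row with r=1: x=-29, y=41
Check: 106*(-29) + 75*(41) = -3074 + 3075 = 1

GCD = 1, x = -29, y = 41


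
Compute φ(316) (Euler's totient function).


316 = 2^2 × 79
Prime factors: 2, 79
φ(316) = 316 × (1-1/2) × (1-1/79)
= 316 × 1/2 × 78/79 = 156

φ(316) = 156


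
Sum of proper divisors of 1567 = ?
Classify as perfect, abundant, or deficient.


Proper divisors: 1
Sum = 1 = 1
1 < 1567 → deficient

s(1567) = 1 (deficient)


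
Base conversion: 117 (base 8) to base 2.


117 (base 8) = 79 (decimal)
79 (decimal) = 1001111 (base 2)


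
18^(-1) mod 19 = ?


Use the extended Euclidean algorithm on (19, 18); each row r = 19*s + 18*t:
r=19, s=1, t=0
r=18, s=0, t=1
q=1: r=1, s=1, t=-1   [19*(1) + 18*(-1) = 1]
q=18: r=0, s=-18, t=19   [19*(-18) + 18*(19) = 0]
GCD = 1 with t = -1, so 18*(-1) ≡ 1 (mod 19)
Inverse = -1 mod 19 = 18
Check: 18 * 18 = 324 ≡ 1 (mod 19)

18^(-1) ≡ 18 (mod 19)


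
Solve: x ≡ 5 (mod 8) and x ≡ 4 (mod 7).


M = 8*7 = 56
M1 = M/8 = 7, M2 = M/7 = 8
M1^(-1) mod 8 = 7, M2^(-1) mod 7 = 1
x = 5*7*7 + 4*8*1 = 277
277 mod 56 = 53
Check: 53 mod 8 = 5 ✓, 53 mod 7 = 4 ✓

x ≡ 53 (mod 56)


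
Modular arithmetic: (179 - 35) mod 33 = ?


179 - 35 = 144
144 mod 33 = 12


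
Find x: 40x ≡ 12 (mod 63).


GCD(40, 63) = 1, unique solution
a^(-1) mod 63 = 52
x = 52 * 12 mod 63 = 57

x ≡ 57 (mod 63)


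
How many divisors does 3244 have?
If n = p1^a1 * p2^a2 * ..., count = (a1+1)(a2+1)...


3244 = 2^2 × 811^1
d(3244) = (2+1) × (1+1) = 6

6 divisors


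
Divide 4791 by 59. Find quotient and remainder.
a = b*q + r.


4791 = 59 * 81 + 12
Check: 4779 + 12 = 4791

q = 81, r = 12


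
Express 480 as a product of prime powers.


480 / 2 = 240
240 / 2 = 120
120 / 2 = 60
60 / 2 = 30
30 / 2 = 15
15 / 3 = 5
5 / 5 = 1
480 = 2^5 × 3 × 5


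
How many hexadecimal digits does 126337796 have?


126337796 in base 16 = 787C304
Number of digits = 7

7 digits (base 16)


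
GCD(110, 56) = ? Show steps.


110 = 1 * 56 + 54
56 = 1 * 54 + 2
54 = 27 * 2 + 0
GCD = 2


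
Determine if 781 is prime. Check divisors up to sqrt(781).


781 / 11 = 71 (exact division)
781 is NOT prime.

No, 781 is not prime


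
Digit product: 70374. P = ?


7 × 0 × 3 × 7 × 4 = 0


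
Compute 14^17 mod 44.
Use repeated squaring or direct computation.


14^1 mod 44 = 14
14^2 mod 44 = 20
14^3 mod 44 = 16
14^4 mod 44 = 4
14^5 mod 44 = 12
14^6 mod 44 = 36
14^7 mod 44 = 20
14^8 mod 44 = 16
14^9 mod 44 = 4
14^10 mod 44 = 12
14^11 mod 44 = 36
14^12 mod 44 = 20
14^13 mod 44 = 16
14^14 mod 44 = 4
14^15 mod 44 = 12
14^16 mod 44 = 36
14^17 mod 44 = 20


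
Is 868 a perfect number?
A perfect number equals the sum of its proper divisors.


Proper divisors of 868: 1, 2, 4, 7, 14, 28, 31, 62, 124, 217, 434
Sum = 1 + 2 + 4 + 7 + 14 + 28 + 31 + 62 + 124 + 217 + 434 = 924

No, 868 is not perfect (924 ≠ 868)


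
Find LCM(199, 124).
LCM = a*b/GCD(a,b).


GCD(199, 124) = 1
LCM = 199*124/1 = 24676/1 = 24676

LCM = 24676


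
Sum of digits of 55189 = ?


5 + 5 + 1 + 8 + 9 = 28


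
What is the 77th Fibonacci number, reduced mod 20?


F(k) mod 20 for k=1..77:
1, 1, 2, 3, 5, 8, 13, 1, 14, 15, 9, 4, 13, 17, 10, 7, 17, 4, 1, 5, 6, 11, 17, 8, 5, 13, 18, 11, 9, 0, 9, 9, 18, 7, 5, 12, 17, 9, 6, 15, 1, 16, 17, 13, 10, 3, 13, 16, 9, 5, 14, 19, 13, 12, 5, 17, 2, 19, 1, 0, 1, 1, 2, 3, 5, 8, 13, 1, 14, 15, 9, 4, 13, 17, 10, 7, 17
F(77) mod 20 = 17


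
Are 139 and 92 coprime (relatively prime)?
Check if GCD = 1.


Euclidean algorithm:
139 = 1 * 92 + 47
92 = 1 * 47 + 45
47 = 1 * 45 + 2
45 = 22 * 2 + 1
2 = 2 * 1 + 0
GCD(139, 92) = 1

Yes, coprime (GCD = 1)


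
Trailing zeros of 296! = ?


floor(296/5) = 59
floor(296/25) = 11
floor(296/125) = 2
Total = 72

72 trailing zeros


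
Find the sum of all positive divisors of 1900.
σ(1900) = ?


Divisors of 1900: 1, 2, 4, 5, 10, 19, 20, 25, 38, 50, 76, 95, 100, 190, 380, 475, 950, 1900
Sum = 1 + 2 + 4 + 5 + 10 + 19 + 20 + 25 + 38 + 50 + 76 + 95 + 100 + 190 + 380 + 475 + 950 + 1900 = 4340

σ(1900) = 4340


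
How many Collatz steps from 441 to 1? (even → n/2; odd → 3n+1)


441 → 1324 → 662 → 331 → 994 → 497 → 1492 → 746 → 373 → 1120 → 560 → 280 → 140 → 70 → 35 → 106 → 53 → 160 → 80 → 40 → 20 → 10 → 5 → 16 → 8 → 4 → 2 → 1
Total steps = 27

27 steps


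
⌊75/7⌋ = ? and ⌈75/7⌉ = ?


75/7 = 10.7143
floor = 10
ceil = 11

floor = 10, ceil = 11


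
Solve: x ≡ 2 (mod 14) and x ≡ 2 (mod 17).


M = 14*17 = 238
M1 = M/14 = 17, M2 = M/17 = 14
M1^(-1) mod 14 = 5, M2^(-1) mod 17 = 11
x = 2*17*5 + 2*14*11 = 478
478 mod 238 = 2
Check: 2 mod 14 = 2 ✓, 2 mod 17 = 2 ✓

x ≡ 2 (mod 238)


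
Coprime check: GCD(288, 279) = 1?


Euclidean algorithm:
288 = 1 * 279 + 9
279 = 31 * 9 + 0
GCD(288, 279) = 9

No, not coprime (GCD = 9)


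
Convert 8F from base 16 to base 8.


8F (base 16) = 143 (decimal)
143 (decimal) = 217 (base 8)


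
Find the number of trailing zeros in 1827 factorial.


floor(1827/5) = 365
floor(1827/25) = 73
floor(1827/125) = 14
floor(1827/625) = 2
Total = 454

454 trailing zeros


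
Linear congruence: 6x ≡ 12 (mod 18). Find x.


GCD(6, 18) = 6 divides 12
Divide: 1x ≡ 2 (mod 3)
x ≡ 2 (mod 3)


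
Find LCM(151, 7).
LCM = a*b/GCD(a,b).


GCD(151, 7) = 1
LCM = 151*7/1 = 1057/1 = 1057

LCM = 1057


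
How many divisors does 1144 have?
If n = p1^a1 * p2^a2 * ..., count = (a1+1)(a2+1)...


1144 = 2^3 × 11^1 × 13^1
d(1144) = (3+1) × (1+1) × (1+1) = 16

16 divisors


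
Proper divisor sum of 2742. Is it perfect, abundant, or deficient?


Proper divisors: 1, 2, 3, 6, 457, 914, 1371
Sum = 1 + 2 + 3 + 6 + 457 + 914 + 1371 = 2754
2754 > 2742 → abundant

s(2742) = 2754 (abundant)


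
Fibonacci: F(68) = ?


Sequence: 1, 1, 2, 3, 5, 8, 13, 21, 34, 55, 89, 144, 233, 377, 610, 987, 1597, 2584, 4181, 6765, 10946, 17711, 28657, 46368, 75025, 121393, 196418, 317811, 514229, 832040, 1346269, 2178309, 3524578, 5702887, 9227465, 14930352, 24157817, 39088169, 63245986, 102334155, 165580141, 267914296, 433494437, 701408733, 1134903170, 1836311903, 2971215073, 4807526976, 7778742049, 12586269025, 20365011074, 32951280099, 53316291173, 86267571272, 139583862445, 225851433717, 365435296162, 591286729879, 956722026041, 1548008755920, 2504730781961, 4052739537881, 6557470319842, 10610209857723, 17167680177565, 27777890035288, 44945570212853, 72723460248141
F(68) = 72723460248141


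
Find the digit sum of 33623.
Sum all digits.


3 + 3 + 6 + 2 + 3 = 17


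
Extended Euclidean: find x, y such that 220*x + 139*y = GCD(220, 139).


Tabular extended Euclidean (each row: r = 220*s + 139*t):
r=220, s=1, t=0
r=139, s=0, t=1
q=1: r=81, s=1, t=-1   [220*(1) + 139*(-1) = 81]
q=1: r=58, s=-1, t=2   [220*(-1) + 139*(2) = 58]
q=1: r=23, s=2, t=-3   [220*(2) + 139*(-3) = 23]
q=2: r=12, s=-5, t=8   [220*(-5) + 139*(8) = 12]
q=1: r=11, s=7, t=-11   [220*(7) + 139*(-11) = 11]
q=1: r=1, s=-12, t=19   [220*(-12) + 139*(19) = 1]
q=11: r=0, s=139, t=-220   [220*(139) + 139*(-220) = 0]
GCD = 1; from the row with r=1: x=-12, y=19
Check: 220*(-12) + 139*(19) = -2640 + 2641 = 1

GCD = 1, x = -12, y = 19


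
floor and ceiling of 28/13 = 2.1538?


28/13 = 2.1538
floor = 2
ceil = 3

floor = 2, ceil = 3


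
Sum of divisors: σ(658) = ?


Divisors of 658: 1, 2, 7, 14, 47, 94, 329, 658
Sum = 1 + 2 + 7 + 14 + 47 + 94 + 329 + 658 = 1152

σ(658) = 1152


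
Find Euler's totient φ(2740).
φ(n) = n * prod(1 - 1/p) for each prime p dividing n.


2740 = 2^2 × 5 × 137
Prime factors: 2, 5, 137
φ(2740) = 2740 × (1-1/2) × (1-1/5) × (1-1/137)
= 2740 × 1/2 × 4/5 × 136/137 = 1088

φ(2740) = 1088


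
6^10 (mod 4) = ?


6^1 mod 4 = 2
6^2 mod 4 = 0
6^3 mod 4 = 0
6^4 mod 4 = 0
6^5 mod 4 = 0
6^6 mod 4 = 0
6^7 mod 4 = 0
6^8 mod 4 = 0
6^9 mod 4 = 0
6^10 mod 4 = 0


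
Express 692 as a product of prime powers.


692 / 2 = 346
346 / 2 = 173
173 / 173 = 1
692 = 2^2 × 173


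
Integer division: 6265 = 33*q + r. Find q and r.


6265 = 33 * 189 + 28
Check: 6237 + 28 = 6265

q = 189, r = 28


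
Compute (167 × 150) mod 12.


167 × 150 = 25050
25050 mod 12 = 6


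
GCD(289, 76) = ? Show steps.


289 = 3 * 76 + 61
76 = 1 * 61 + 15
61 = 4 * 15 + 1
15 = 15 * 1 + 0
GCD = 1


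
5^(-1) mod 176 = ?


Use the extended Euclidean algorithm on (176, 5); each row r = 176*s + 5*t:
r=176, s=1, t=0
r=5, s=0, t=1
q=35: r=1, s=1, t=-35   [176*(1) + 5*(-35) = 1]
q=5: r=0, s=-5, t=176   [176*(-5) + 5*(176) = 0]
GCD = 1 with t = -35, so 5*(-35) ≡ 1 (mod 176)
Inverse = -35 mod 176 = 141
Check: 5 * 141 = 705 ≡ 1 (mod 176)

5^(-1) ≡ 141 (mod 176)


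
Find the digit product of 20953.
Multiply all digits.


2 × 0 × 9 × 5 × 3 = 0


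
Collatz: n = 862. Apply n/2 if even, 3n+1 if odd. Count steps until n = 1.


862 → 431 → 1294 → 647 → 1942 → 971 → 2914 → 1457 → 4372 → 2186 → 1093 → 3280 → 1640 → 820 → 410 → 205 → 616 → 308 → 154 → 77 → 232 → 116 → 58 → 29 → 88 → 44 → 22 → 11 → 34 → 17 → 52 → 26 → 13 → 40 → 20 → 10 → 5 → 16 → 8 → 4 → 2 → 1
Total steps = 41

41 steps


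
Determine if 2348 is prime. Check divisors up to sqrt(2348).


2348 / 2 = 1174 (exact division)
2348 is NOT prime.

No, 2348 is not prime


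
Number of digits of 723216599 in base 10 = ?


723216599 has 9 digits in base 10
floor(log10(723216599)) + 1 = floor(8.8593) + 1 = 9

9 digits (base 10)


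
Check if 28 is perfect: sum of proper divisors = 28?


Proper divisors of 28: 1, 2, 4, 7, 14
Sum = 1 + 2 + 4 + 7 + 14 = 28

Yes, 28 is perfect (28 = 28)


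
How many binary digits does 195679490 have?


195679490 in base 2 = 1011101010011101010100000010
Number of digits = 28

28 digits (base 2)


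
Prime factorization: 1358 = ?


1358 / 2 = 679
679 / 7 = 97
97 / 97 = 1
1358 = 2 × 7 × 97


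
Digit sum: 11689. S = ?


1 + 1 + 6 + 8 + 9 = 25


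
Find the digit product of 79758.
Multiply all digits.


7 × 9 × 7 × 5 × 8 = 17640


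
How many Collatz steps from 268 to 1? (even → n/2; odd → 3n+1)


268 → 134 → 67 → 202 → 101 → 304 → 152 → 76 → 38 → 19 → 58 → 29 → 88 → 44 → 22 → 11 → 34 → 17 → 52 → 26 → 13 → 40 → 20 → 10 → 5 → 16 → 8 → 4 → 2 → 1
Total steps = 29

29 steps


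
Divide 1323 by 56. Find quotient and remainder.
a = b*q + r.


1323 = 56 * 23 + 35
Check: 1288 + 35 = 1323

q = 23, r = 35


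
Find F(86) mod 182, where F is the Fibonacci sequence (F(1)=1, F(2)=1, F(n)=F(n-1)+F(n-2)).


F(k) mod 182 for k=1..86:
1, 1, 2, 3, 5, 8, 13, 21, 34, 55, 89, 144, 51, 13, 64, 77, 141, 36, 177, 31, 26, 57, 83, 140, 41, 181, 40, 39, 79, 118, 15, 133, 148, 99, 65, 164, 47, 29, 76, 105, 181, 104, 103, 25, 128, 153, 99, 70, 169, 57, 44, 101, 145, 64, 27, 91, 118, 27, 145, 172, 135, 125, 78, 21, 99, 120, 37, 157, 12, 169, 181, 168, 167, 153, 138, 109, 65, 174, 57, 49, 106, 155, 79, 52, 131, 1
F(86) mod 182 = 1


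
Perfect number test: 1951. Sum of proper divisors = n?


Proper divisors of 1951: 1
Sum = 1 = 1

No, 1951 is not perfect (1 ≠ 1951)


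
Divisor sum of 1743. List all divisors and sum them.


Divisors of 1743: 1, 3, 7, 21, 83, 249, 581, 1743
Sum = 1 + 3 + 7 + 21 + 83 + 249 + 581 + 1743 = 2688

σ(1743) = 2688


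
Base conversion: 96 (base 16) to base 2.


96 (base 16) = 150 (decimal)
150 (decimal) = 10010110 (base 2)


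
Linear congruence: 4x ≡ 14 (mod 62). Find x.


GCD(4, 62) = 2 divides 14
Divide: 2x ≡ 7 (mod 31)
x ≡ 19 (mod 31)


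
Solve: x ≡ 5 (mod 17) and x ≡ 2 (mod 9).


M = 17*9 = 153
M1 = M/17 = 9, M2 = M/9 = 17
M1^(-1) mod 17 = 2, M2^(-1) mod 9 = 8
x = 5*9*2 + 2*17*8 = 362
362 mod 153 = 56
Check: 56 mod 17 = 5 ✓, 56 mod 9 = 2 ✓

x ≡ 56 (mod 153)


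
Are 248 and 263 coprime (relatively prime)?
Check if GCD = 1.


Euclidean algorithm:
263 = 1 * 248 + 15
248 = 16 * 15 + 8
15 = 1 * 8 + 7
8 = 1 * 7 + 1
7 = 7 * 1 + 0
GCD(248, 263) = 1

Yes, coprime (GCD = 1)


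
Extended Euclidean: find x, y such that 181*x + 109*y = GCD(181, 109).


Tabular extended Euclidean (each row: r = 181*s + 109*t):
r=181, s=1, t=0
r=109, s=0, t=1
q=1: r=72, s=1, t=-1   [181*(1) + 109*(-1) = 72]
q=1: r=37, s=-1, t=2   [181*(-1) + 109*(2) = 37]
q=1: r=35, s=2, t=-3   [181*(2) + 109*(-3) = 35]
q=1: r=2, s=-3, t=5   [181*(-3) + 109*(5) = 2]
q=17: r=1, s=53, t=-88   [181*(53) + 109*(-88) = 1]
q=2: r=0, s=-109, t=181   [181*(-109) + 109*(181) = 0]
GCD = 1; from the row with r=1: x=53, y=-88
Check: 181*(53) + 109*(-88) = 9593 - 9592 = 1

GCD = 1, x = 53, y = -88


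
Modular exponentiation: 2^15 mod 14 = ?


2^1 mod 14 = 2
2^2 mod 14 = 4
2^3 mod 14 = 8
2^4 mod 14 = 2
2^5 mod 14 = 4
2^6 mod 14 = 8
2^7 mod 14 = 2
2^8 mod 14 = 4
2^9 mod 14 = 8
2^10 mod 14 = 2
2^11 mod 14 = 4
2^12 mod 14 = 8
2^13 mod 14 = 2
2^14 mod 14 = 4
2^15 mod 14 = 8
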